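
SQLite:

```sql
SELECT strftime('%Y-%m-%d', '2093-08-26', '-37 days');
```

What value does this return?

First apply '-37 days': 2093-08-26 → 2093-07-20.
`%Y-%m-%d` extracts the ISO date: 2093-07-20.

2093-07-20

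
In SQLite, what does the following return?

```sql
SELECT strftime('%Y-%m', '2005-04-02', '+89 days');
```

2005-06

First apply '+89 days': 2005-04-02 → 2005-06-30.
`%Y-%m` extracts the year-month: 2005-06.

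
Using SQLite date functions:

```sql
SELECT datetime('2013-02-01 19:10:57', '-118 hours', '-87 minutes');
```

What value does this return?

-118 hours from 2013-02-01 19:10:57 is 2013-01-27 21:10:57 (crosses midnight).
87 minutes = 1h 27m; -87 minutes from 2013-01-27 21:10:57 is 2013-01-27 19:43:57.

2013-01-27 19:43:57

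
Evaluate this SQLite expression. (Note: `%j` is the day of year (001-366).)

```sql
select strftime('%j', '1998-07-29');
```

210

Day-of-year for 1998-07-29: days since 1998-01-01 inclusive = 210, zero-padded to 210.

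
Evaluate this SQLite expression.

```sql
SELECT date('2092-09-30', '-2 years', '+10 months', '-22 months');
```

Adding -2 years to 2092-09-30 gives 2090-09-30.
Adding +10 months to 2090-09-30 gives 2091-07-30.
Adding -22 months to 2091-07-30 gives 2089-09-30.

2089-09-30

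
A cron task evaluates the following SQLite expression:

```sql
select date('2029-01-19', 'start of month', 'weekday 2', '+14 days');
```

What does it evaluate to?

`start of month` rewinds 2029-01-19 to 2029-01-01.
`weekday 2` advances to the next Tuesday; 2029-01-01 is a Monday, so it moves forward to 2029-01-02.
Advancing 14 more days within January lands on 2029-01-16.

2029-01-16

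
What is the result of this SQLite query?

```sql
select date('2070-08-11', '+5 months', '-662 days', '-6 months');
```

2068-09-20

Adding +5 months to 2070-08-11 gives 2071-01-11.
Applying '-662 days' to 2071-01-11: counting 662 days back gives 2069-03-20.
Adding -6 months to 2069-03-20 gives 2068-09-20.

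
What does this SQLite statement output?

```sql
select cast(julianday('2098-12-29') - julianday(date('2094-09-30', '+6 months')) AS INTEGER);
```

Adding +6 months to 2094-09-30 gives 2095-03-30.
1 day remains in March 2095 after the 30th (31 − 30).
Full months from April 2095 through November 2098 contribute their day counts.
Then 29 days into December 2098.
Total: 1 + 30 + 31 + 30 + 31 + 31 + 30 + 31 + 30 + 31 + 31 + 29 + 31 + 30 + 31 + 30 + 31 + 31 + 30 + 31 + 30 + 31 + 31 + 28 + 31 + 30 + 31 + 30 + 31 + 31 + 30 + 31 + 30 + 31 + 31 + 28 + 31 + 30 + 31 + 30 + 31 + 31 + 30 + 31 + 30 + 29 = 1370.

1370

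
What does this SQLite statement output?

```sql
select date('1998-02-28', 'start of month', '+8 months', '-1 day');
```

1998-09-30

`start of month` rewinds 1998-02-28 to 1998-02-01.
Adding +8 months to 1998-02-01 gives 1998-10-01.
Going back 1 day from 1998-10-01 reaches 1998-09-30 (last day of September, 30 days).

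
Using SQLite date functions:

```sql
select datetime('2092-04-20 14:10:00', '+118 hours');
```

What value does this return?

+118 hours from 2092-04-20 14:10:00 is 2092-04-25 12:10:00 (crosses midnight).

2092-04-25 12:10:00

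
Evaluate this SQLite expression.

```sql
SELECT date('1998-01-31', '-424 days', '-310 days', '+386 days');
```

Applying '-424 days' to 1998-01-31: counting 424 days back gives 1996-12-03.
Applying '-310 days' to 1996-12-03: counting 310 days back gives 1996-01-28.
Applying '+386 days' to 1996-01-28: counting 386 days forward gives 1997-02-17.

1997-02-17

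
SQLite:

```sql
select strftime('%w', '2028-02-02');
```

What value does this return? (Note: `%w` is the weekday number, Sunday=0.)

3

2028-02-02 is a Wednesday; with Sunday=0 that is 3.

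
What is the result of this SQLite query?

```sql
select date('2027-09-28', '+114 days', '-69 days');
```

2027-11-12

Applying '+114 days' to 2027-09-28: counting 114 days forward gives 2028-01-20.
Applying '-69 days' to 2028-01-20: counting 69 days back gives 2027-11-12.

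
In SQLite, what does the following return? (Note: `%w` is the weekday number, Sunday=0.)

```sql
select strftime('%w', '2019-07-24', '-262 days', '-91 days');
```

0

First apply '-262 days', '-91 days': 2019-07-24 → 2018-08-05.
2018-08-05 is a Sunday; with Sunday=0 that is 0.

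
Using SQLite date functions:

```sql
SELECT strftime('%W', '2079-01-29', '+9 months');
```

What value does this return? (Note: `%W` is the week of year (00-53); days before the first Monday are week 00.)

43

First apply '+9 months': 2079-01-29 → 2079-10-29.
2079-10-29 is a Sunday. SQLite's %W counts Mondays since the year started; the result is 43.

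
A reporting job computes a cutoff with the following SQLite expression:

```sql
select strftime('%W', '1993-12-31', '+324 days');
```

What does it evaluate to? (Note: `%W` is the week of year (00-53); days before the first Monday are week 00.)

46

First apply '+324 days': 1993-12-31 → 1994-11-20.
1994-11-20 is a Sunday. SQLite's %W counts Mondays since the year started; the result is 46.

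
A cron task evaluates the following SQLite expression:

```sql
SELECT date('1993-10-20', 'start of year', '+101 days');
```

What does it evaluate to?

`start of year` rewinds 1993-10-20 to 1993-01-01.
Applying '+101 days' to 1993-01-01: counting 101 days forward gives 1993-04-12.

1993-04-12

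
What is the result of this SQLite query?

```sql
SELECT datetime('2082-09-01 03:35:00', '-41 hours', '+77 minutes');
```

-41 hours from 2082-09-01 03:35:00 is 2082-08-30 10:35:00 (crosses midnight).
77 minutes = 1h 17m; +77 minutes from 2082-08-30 10:35:00 is 2082-08-30 11:52:00.

2082-08-30 11:52:00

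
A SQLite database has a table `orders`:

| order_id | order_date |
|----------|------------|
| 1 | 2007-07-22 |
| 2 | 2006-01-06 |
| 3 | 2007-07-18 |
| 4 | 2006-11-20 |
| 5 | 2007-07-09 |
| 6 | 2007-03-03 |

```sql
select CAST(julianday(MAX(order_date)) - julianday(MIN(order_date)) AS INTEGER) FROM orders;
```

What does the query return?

562

MIN = 2006-01-06, MAX = 2007-07-22.
25 days remain in January 2006 after the 6th (31 − 6).
Full months from February 2006 through June 2007 contribute their day counts.
Then 22 days into July 2007.
Total: 25 + 28 + 31 + 30 + 31 + 30 + 31 + 31 + 30 + 31 + 30 + 31 + 31 + 28 + 31 + 30 + 31 + 30 + 22 = 562.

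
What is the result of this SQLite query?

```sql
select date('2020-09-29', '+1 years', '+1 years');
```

Adding +1 year to 2020-09-29 gives 2021-09-29.
Adding +1 year to 2021-09-29 gives 2022-09-29.

2022-09-29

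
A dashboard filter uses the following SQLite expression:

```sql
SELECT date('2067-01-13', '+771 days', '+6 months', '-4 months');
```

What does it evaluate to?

2069-04-22

Applying '+771 days' to 2067-01-13: counting 771 days forward gives 2069-02-22.
Adding +6 months to 2069-02-22 gives 2069-08-22.
Adding -4 months to 2069-08-22 gives 2069-04-22.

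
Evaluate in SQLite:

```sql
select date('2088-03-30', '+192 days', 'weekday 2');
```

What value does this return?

Applying '+192 days' to 2088-03-30: counting 192 days forward gives 2088-10-08.
`weekday 2` advances to the next Tuesday; 2088-10-08 is a Friday, so it moves forward to 2088-10-12.

2088-10-12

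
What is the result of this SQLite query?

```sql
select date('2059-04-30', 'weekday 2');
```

2059-05-06

`weekday 2` advances to the next Tuesday; 2059-04-30 is a Wednesday, so it moves forward to 2059-05-06.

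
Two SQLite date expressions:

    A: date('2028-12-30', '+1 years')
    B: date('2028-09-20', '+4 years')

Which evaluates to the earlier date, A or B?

A

A = 2029-12-30.
B = 2032-09-20.
A is earlier.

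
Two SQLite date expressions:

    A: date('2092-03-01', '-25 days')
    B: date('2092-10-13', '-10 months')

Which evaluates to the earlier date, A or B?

A = 2092-02-05.
B = 2091-12-13.
B is earlier.

B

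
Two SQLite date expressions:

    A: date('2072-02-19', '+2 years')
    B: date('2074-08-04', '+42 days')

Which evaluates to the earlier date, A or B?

A = 2074-02-19.
B = 2074-09-15.
A is earlier.

A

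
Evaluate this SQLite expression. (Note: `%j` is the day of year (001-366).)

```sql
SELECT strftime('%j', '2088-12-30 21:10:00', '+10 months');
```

First apply '+10 months': 2088-12-30 21:10:00 → 2089-10-30 21:10:00.
Day-of-year for 2089-10-30: days since 2089-01-01 inclusive = 303, zero-padded to 303.

303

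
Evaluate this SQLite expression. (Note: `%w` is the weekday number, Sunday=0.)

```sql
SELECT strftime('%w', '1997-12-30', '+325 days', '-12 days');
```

0

First apply '+325 days', '-12 days': 1997-12-30 → 1998-11-08.
1998-11-08 is a Sunday; with Sunday=0 that is 0.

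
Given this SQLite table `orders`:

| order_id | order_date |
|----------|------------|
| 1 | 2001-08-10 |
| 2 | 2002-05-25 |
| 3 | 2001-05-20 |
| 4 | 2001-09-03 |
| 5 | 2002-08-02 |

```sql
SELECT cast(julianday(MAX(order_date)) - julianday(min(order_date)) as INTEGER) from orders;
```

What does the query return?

439

MIN = 2001-05-20, MAX = 2002-08-02.
11 days remain in May 2001 after the 20th (31 − 20).
Full months from June 2001 through July 2002 contribute their day counts.
Then 2 days into August 2002.
Total: 11 + 30 + 31 + 31 + 30 + 31 + 30 + 31 + 31 + 28 + 31 + 30 + 31 + 30 + 31 + 2 = 439.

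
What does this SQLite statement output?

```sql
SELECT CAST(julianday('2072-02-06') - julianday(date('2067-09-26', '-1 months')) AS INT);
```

1625

Adding -1 month to 2067-09-26 gives 2067-08-26.
5 days remain in August 2067 after the 26th (31 − 26).
Full months from September 2067 through January 2072 contribute their day counts.
Then 6 days into February 2072.
Total: 5 + 30 + 31 + 30 + 31 + 31 + 29 + 31 + 30 + 31 + 30 + 31 + 31 + 30 + 31 + 30 + 31 + 31 + 28 + 31 + 30 + 31 + 30 + 31 + 31 + 30 + 31 + 30 + 31 + 31 + 28 + 31 + 30 + 31 + 30 + 31 + 31 + 30 + 31 + 30 + 31 + 31 + 28 + 31 + 30 + 31 + 30 + 31 + 31 + 30 + 31 + 30 + 31 + 31 + 6 = 1625.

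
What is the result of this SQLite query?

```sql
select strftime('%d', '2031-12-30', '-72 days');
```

First apply '-72 days': 2031-12-30 → 2031-10-19.
`%d` extracts the 2-digit day of month: 19.

19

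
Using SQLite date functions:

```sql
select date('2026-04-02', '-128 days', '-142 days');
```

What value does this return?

Applying '-128 days' to 2026-04-02: counting 128 days back gives 2025-11-25.
Applying '-142 days' to 2025-11-25: counting 142 days back gives 2025-07-06.

2025-07-06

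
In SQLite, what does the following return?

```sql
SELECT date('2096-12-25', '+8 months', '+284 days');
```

Adding +8 months to 2096-12-25 gives 2097-08-25.
Applying '+284 days' to 2097-08-25: counting 284 days forward gives 2098-06-05.

2098-06-05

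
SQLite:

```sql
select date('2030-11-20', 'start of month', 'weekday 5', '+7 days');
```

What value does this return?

`start of month` rewinds 2030-11-20 to 2030-11-01.
`weekday 5` advances to the next Friday; 2030-11-01 is already a Friday, so it stays at 2030-11-01.
Advancing 7 more days within November lands on 2030-11-08.

2030-11-08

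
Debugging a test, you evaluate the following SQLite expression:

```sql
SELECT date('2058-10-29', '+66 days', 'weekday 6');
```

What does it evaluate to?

2059-01-04

Applying '+66 days' to 2058-10-29: counting 66 days forward gives 2059-01-03.
`weekday 6` advances to the next Saturday; 2059-01-03 is a Friday, so it moves forward to 2059-01-04.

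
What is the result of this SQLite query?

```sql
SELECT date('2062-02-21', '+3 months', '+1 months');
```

Adding +3 months to 2062-02-21 gives 2062-05-21.
Adding +1 month to 2062-05-21 gives 2062-06-21.

2062-06-21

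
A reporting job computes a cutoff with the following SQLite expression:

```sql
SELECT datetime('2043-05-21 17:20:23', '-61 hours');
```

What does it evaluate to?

-61 hours from 2043-05-21 17:20:23 is 2043-05-19 04:20:23 (crosses midnight).

2043-05-19 04:20:23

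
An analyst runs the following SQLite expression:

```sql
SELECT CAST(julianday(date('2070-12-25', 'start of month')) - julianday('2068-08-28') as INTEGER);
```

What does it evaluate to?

825

`start of month` rewinds 2070-12-25 to 2070-12-01.
3 days remain in August 2068 after the 28th (31 − 28).
Full months from September 2068 through November 2070 contribute their day counts.
Then 1 day into December 2070.
Total: 3 + 30 + 31 + 30 + 31 + 31 + 28 + 31 + 30 + 31 + 30 + 31 + 31 + 30 + 31 + 30 + 31 + 31 + 28 + 31 + 30 + 31 + 30 + 31 + 31 + 30 + 31 + 30 + 1 = 825.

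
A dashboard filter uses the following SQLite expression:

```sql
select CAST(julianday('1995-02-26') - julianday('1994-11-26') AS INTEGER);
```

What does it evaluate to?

92

4 days remain in November 1994 after the 26th (30 − 26).
December 1994: 31 days.
January 1995: 31 days.
Then 26 days into February 1995.
Total: 4 + 31 + 31 + 26 = 92.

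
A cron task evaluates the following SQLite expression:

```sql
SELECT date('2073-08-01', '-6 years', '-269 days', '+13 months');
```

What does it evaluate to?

2067-12-05

Adding -6 years to 2073-08-01 gives 2067-08-01.
Applying '-269 days' to 2067-08-01: counting 269 days back gives 2066-11-05.
Adding +13 months to 2066-11-05 gives 2067-12-05.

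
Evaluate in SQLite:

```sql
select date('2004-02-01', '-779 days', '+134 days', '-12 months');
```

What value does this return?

Applying '-779 days' to 2004-02-01: counting 779 days back gives 2001-12-14.
Applying '+134 days' to 2001-12-14: counting 134 days forward gives 2002-04-27.
Adding -12 months to 2002-04-27 gives 2001-04-27.

2001-04-27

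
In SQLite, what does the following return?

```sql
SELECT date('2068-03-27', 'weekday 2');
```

`weekday 2` advances to the next Tuesday; 2068-03-27 is already a Tuesday, so it stays at 2068-03-27.

2068-03-27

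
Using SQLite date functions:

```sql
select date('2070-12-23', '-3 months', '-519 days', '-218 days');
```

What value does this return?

2068-09-16

Adding -3 months to 2070-12-23 gives 2070-09-23.
Applying '-519 days' to 2070-09-23: counting 519 days back gives 2069-04-22.
Applying '-218 days' to 2069-04-22: counting 218 days back gives 2068-09-16.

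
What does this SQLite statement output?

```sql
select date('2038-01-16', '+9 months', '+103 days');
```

Adding +9 months to 2038-01-16 gives 2038-10-16.
Applying '+103 days' to 2038-10-16: counting 103 days forward gives 2039-01-27.

2039-01-27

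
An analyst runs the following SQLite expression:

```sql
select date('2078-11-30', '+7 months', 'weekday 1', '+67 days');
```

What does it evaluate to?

2079-09-08

Adding +7 months to 2078-11-30 gives 2079-06-30.
`weekday 1` advances to the next Monday; 2079-06-30 is a Friday, so it moves forward to 2079-07-03.
Applying '+67 days' to 2079-07-03: counting 67 days forward gives 2079-09-08.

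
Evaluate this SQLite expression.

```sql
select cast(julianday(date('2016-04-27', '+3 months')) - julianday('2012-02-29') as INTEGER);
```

Adding +3 months to 2016-04-27 gives 2016-07-27.
0 days remain in February 2012 after the 29th (29 − 29).
Full months from March 2012 through June 2016 contribute their day counts.
Then 27 days into July 2016.
Total: 0 + 31 + 30 + 31 + 30 + 31 + 31 + 30 + 31 + 30 + 31 + 31 + 28 + 31 + 30 + 31 + 30 + 31 + 31 + 30 + 31 + 30 + 31 + 31 + 28 + 31 + 30 + 31 + 30 + 31 + 31 + 30 + 31 + 30 + 31 + 31 + 28 + 31 + 30 + 31 + 30 + 31 + 31 + 30 + 31 + 30 + 31 + 31 + 29 + 31 + 30 + 31 + 30 + 27 = 1610.

1610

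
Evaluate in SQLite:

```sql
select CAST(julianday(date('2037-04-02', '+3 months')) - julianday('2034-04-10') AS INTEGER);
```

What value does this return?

1179

Adding +3 months to 2037-04-02 gives 2037-07-02.
20 days remain in April 2034 after the 10th (30 − 10).
Full months from May 2034 through June 2037 contribute their day counts.
Then 2 days into July 2037.
Total: 20 + 31 + 30 + 31 + 31 + 30 + 31 + 30 + 31 + 31 + 28 + 31 + 30 + 31 + 30 + 31 + 31 + 30 + 31 + 30 + 31 + 31 + 29 + 31 + 30 + 31 + 30 + 31 + 31 + 30 + 31 + 30 + 31 + 31 + 28 + 31 + 30 + 31 + 30 + 2 = 1179.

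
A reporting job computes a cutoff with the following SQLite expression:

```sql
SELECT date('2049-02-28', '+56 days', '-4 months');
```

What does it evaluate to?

2048-12-25

Applying '+56 days' to 2049-02-28: counting 56 days forward gives 2049-04-25.
Adding -4 months to 2049-04-25 gives 2048-12-25.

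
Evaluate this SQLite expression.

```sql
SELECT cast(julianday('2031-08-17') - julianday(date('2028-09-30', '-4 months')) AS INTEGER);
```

Adding -4 months to 2028-09-30 gives 2028-05-30.
1 day remains in May 2028 after the 30th (31 − 30).
Full months from June 2028 through July 2031 contribute their day counts.
Then 17 days into August 2031.
Total: 1 + 30 + 31 + 31 + 30 + 31 + 30 + 31 + 31 + 28 + 31 + 30 + 31 + 30 + 31 + 31 + 30 + 31 + 30 + 31 + 31 + 28 + 31 + 30 + 31 + 30 + 31 + 31 + 30 + 31 + 30 + 31 + 31 + 28 + 31 + 30 + 31 + 30 + 31 + 17 = 1174.

1174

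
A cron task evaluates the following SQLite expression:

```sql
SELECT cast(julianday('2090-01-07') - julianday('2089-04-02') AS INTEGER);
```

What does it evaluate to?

28 days remain in April 2089 after the 2nd (30 − 2).
Full months from May 2089 through December 2089 contribute their day counts.
Then 7 days into January 2090.
Total: 28 + 31 + 30 + 31 + 31 + 30 + 31 + 30 + 31 + 7 = 280.

280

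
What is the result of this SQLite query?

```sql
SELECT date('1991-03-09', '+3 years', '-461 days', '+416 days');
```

1994-01-23

Adding +3 years to 1991-03-09 gives 1994-03-09.
Applying '-461 days' to 1994-03-09: counting 461 days back gives 1992-12-03.
Applying '+416 days' to 1992-12-03: counting 416 days forward gives 1994-01-23.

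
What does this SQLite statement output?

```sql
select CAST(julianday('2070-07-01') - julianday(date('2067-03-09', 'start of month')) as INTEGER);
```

`start of month` rewinds 2067-03-09 to 2067-03-01.
30 days remain in March 2067 after the 1st (31 − 1).
Full months from April 2067 through June 2070 contribute their day counts.
Then 1 day into July 2070.
Total: 30 + 30 + 31 + 30 + 31 + 31 + 30 + 31 + 30 + 31 + 31 + 29 + 31 + 30 + 31 + 30 + 31 + 31 + 30 + 31 + 30 + 31 + 31 + 28 + 31 + 30 + 31 + 30 + 31 + 31 + 30 + 31 + 30 + 31 + 31 + 28 + 31 + 30 + 31 + 30 + 1 = 1218.

1218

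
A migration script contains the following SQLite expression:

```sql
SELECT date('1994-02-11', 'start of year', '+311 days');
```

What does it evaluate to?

1994-11-08

`start of year` rewinds 1994-02-11 to 1994-01-01.
Applying '+311 days' to 1994-01-01: counting 311 days forward gives 1994-11-08.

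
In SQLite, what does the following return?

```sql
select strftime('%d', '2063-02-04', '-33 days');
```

02

First apply '-33 days': 2063-02-04 → 2063-01-02.
`%d` extracts the 2-digit day of month: 02.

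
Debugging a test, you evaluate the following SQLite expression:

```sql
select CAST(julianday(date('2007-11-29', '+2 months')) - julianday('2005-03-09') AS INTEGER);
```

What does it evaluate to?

Adding +2 months to 2007-11-29 gives 2008-01-29.
22 days remain in March 2005 after the 9th (31 − 9).
Full months from April 2005 through December 2007 contribute their day counts.
Then 29 days into January 2008.
Total: 22 + 30 + 31 + 30 + 31 + 31 + 30 + 31 + 30 + 31 + 31 + 28 + 31 + 30 + 31 + 30 + 31 + 31 + 30 + 31 + 30 + 31 + 31 + 28 + 31 + 30 + 31 + 30 + 31 + 31 + 30 + 31 + 30 + 31 + 29 = 1056.

1056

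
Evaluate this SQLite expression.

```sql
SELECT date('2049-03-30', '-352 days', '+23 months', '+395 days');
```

Applying '-352 days' to 2049-03-30: counting 352 days back gives 2048-04-12.
Adding +23 months to 2048-04-12 gives 2050-03-12.
Applying '+395 days' to 2050-03-12: counting 395 days forward gives 2051-04-11.

2051-04-11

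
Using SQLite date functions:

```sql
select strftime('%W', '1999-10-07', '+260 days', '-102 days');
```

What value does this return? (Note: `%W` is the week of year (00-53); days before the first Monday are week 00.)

11

First apply '+260 days', '-102 days': 1999-10-07 → 2000-03-13.
2000-03-13 is a Monday. SQLite's %W counts Mondays since the year started; the result is 11.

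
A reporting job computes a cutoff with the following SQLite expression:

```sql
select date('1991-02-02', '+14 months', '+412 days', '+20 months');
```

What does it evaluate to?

Adding +14 months to 1991-02-02 gives 1992-04-02.
Applying '+412 days' to 1992-04-02: counting 412 days forward gives 1993-05-19.
Adding +20 months to 1993-05-19 gives 1995-01-19.

1995-01-19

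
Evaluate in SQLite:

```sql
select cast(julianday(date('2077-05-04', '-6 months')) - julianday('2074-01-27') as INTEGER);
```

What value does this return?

1012

Adding -6 months to 2077-05-04 gives 2076-11-04.
4 days remain in January 2074 after the 27th (31 − 27).
Full months from February 2074 through October 2076 contribute their day counts.
Then 4 days into November 2076.
Total: 4 + 28 + 31 + 30 + 31 + 30 + 31 + 31 + 30 + 31 + 30 + 31 + 31 + 28 + 31 + 30 + 31 + 30 + 31 + 31 + 30 + 31 + 30 + 31 + 31 + 29 + 31 + 30 + 31 + 30 + 31 + 31 + 30 + 31 + 4 = 1012.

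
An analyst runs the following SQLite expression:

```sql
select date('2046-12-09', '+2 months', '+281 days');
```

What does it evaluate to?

2047-11-17

Adding +2 months to 2046-12-09 gives 2047-02-09.
Applying '+281 days' to 2047-02-09: counting 281 days forward gives 2047-11-17.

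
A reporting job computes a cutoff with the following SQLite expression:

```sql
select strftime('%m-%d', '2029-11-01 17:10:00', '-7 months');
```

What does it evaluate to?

First apply '-7 months': 2029-11-01 17:10:00 → 2029-04-01 17:10:00.
`%m-%d` extracts the month-day: 04-01.

04-01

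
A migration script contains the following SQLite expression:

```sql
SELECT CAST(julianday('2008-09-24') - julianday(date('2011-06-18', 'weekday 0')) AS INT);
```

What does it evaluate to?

-998

`weekday 0` advances to the next Sunday; 2011-06-18 is a Saturday, so it moves forward to 2011-06-19.
6 days remain in September 2008 after the 24th (30 − 24).
Full months from October 2008 through May 2011 contribute their day counts.
Then 19 days into June 2011.
Total: 6 + 31 + 30 + 31 + 31 + 28 + 31 + 30 + 31 + 30 + 31 + 31 + 30 + 31 + 30 + 31 + 31 + 28 + 31 + 30 + 31 + 30 + 31 + 31 + 30 + 31 + 30 + 31 + 31 + 28 + 31 + 30 + 31 + 19 = 998.
The subtraction is earlier − later, so the result is −998 → -998.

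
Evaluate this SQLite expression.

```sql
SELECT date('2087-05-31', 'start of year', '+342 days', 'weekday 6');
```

`start of year` rewinds 2087-05-31 to 2087-01-01.
Applying '+342 days' to 2087-01-01: counting 342 days forward gives 2087-12-09.
`weekday 6` advances to the next Saturday; 2087-12-09 is a Tuesday, so it moves forward to 2087-12-13.

2087-12-13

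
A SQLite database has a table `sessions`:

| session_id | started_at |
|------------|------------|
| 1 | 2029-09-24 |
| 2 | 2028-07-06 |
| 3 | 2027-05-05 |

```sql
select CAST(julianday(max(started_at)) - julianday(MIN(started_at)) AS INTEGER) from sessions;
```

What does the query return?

873

MIN = 2027-05-05, MAX = 2029-09-24.
26 days remain in May 2027 after the 5th (31 − 5).
Full months from June 2027 through August 2029 contribute their day counts.
Then 24 days into September 2029.
Total: 26 + 30 + 31 + 31 + 30 + 31 + 30 + 31 + 31 + 29 + 31 + 30 + 31 + 30 + 31 + 31 + 30 + 31 + 30 + 31 + 31 + 28 + 31 + 30 + 31 + 30 + 31 + 31 + 24 = 873.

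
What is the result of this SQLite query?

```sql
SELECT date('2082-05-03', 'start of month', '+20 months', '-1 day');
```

`start of month` rewinds 2082-05-03 to 2082-05-01.
Adding +20 months to 2082-05-01 gives 2084-01-01.
Going back 1 day from 2084-01-01 reaches 2083-12-31 (last day of December, 31 days).

2083-12-31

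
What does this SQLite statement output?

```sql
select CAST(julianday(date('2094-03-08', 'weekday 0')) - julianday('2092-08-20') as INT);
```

`weekday 0` advances to the next Sunday; 2094-03-08 is a Monday, so it moves forward to 2094-03-14.
11 days remain in August 2092 after the 20th (31 − 20).
Full months from September 2092 through February 2094 contribute their day counts.
Then 14 days into March 2094.
Total: 11 + 30 + 31 + 30 + 31 + 31 + 28 + 31 + 30 + 31 + 30 + 31 + 31 + 30 + 31 + 30 + 31 + 31 + 28 + 14 = 571.

571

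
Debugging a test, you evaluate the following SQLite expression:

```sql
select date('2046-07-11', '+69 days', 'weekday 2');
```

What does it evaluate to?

Applying '+69 days' to 2046-07-11: counting 69 days forward gives 2046-09-18.
`weekday 2` advances to the next Tuesday; 2046-09-18 is already a Tuesday, so it stays at 2046-09-18.

2046-09-18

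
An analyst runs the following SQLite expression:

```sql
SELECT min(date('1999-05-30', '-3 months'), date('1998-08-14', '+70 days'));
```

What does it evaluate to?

date('1999-05-30', '-3 months') → 1999-03-02.
date('1998-08-14', '+70 days') → 1998-10-23.
Earlier of the two is 1998-10-23.

1998-10-23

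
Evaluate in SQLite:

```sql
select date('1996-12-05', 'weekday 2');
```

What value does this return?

`weekday 2` advances to the next Tuesday; 1996-12-05 is a Thursday, so it moves forward to 1996-12-10.

1996-12-10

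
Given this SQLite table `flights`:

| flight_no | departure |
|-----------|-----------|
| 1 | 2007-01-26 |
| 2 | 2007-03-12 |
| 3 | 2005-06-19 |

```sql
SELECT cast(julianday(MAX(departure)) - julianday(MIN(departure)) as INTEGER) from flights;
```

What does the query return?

631

MIN = 2005-06-19, MAX = 2007-03-12.
11 days remain in June 2005 after the 19th (30 − 19).
Full months from July 2005 through February 2007 contribute their day counts.
Then 12 days into March 2007.
Total: 11 + 31 + 31 + 30 + 31 + 30 + 31 + 31 + 28 + 31 + 30 + 31 + 30 + 31 + 31 + 30 + 31 + 30 + 31 + 31 + 28 + 12 = 631.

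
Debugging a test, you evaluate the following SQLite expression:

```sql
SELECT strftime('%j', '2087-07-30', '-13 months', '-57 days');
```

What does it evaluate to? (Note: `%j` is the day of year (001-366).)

First apply '-13 months', '-57 days': 2087-07-30 → 2086-05-04.
Day-of-year for 2086-05-04: days since 2086-01-01 inclusive = 124, zero-padded to 124.

124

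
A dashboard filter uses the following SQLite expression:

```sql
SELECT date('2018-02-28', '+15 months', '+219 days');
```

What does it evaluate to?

2020-01-02

Adding +15 months to 2018-02-28 gives 2019-05-28.
Applying '+219 days' to 2019-05-28: counting 219 days forward gives 2020-01-02.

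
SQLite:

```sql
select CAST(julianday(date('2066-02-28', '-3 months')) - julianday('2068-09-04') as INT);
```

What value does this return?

Adding -3 months to 2066-02-28 gives 2065-11-28.
2 days remain in November 2065 after the 28th (30 − 28).
Full months from December 2065 through August 2068 contribute their day counts.
Then 4 days into September 2068.
Total: 2 + 31 + 31 + 28 + 31 + 30 + 31 + 30 + 31 + 31 + 30 + 31 + 30 + 31 + 31 + 28 + 31 + 30 + 31 + 30 + 31 + 31 + 30 + 31 + 30 + 31 + 31 + 29 + 31 + 30 + 31 + 30 + 31 + 31 + 4 = 1011.
The subtraction is earlier − later, so the result is −1011 → -1011.

-1011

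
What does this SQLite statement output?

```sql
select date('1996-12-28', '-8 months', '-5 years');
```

1991-04-28

Adding -8 months to 1996-12-28 gives 1996-04-28.
Adding -5 years to 1996-04-28 gives 1991-04-28.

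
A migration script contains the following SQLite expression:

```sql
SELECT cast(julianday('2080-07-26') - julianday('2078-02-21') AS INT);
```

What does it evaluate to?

886

7 days remain in February 2078 after the 21st (28 − 21).
Full months from March 2078 through June 2080 contribute their day counts.
Then 26 days into July 2080.
Total: 7 + 31 + 30 + 31 + 30 + 31 + 31 + 30 + 31 + 30 + 31 + 31 + 28 + 31 + 30 + 31 + 30 + 31 + 31 + 30 + 31 + 30 + 31 + 31 + 29 + 31 + 30 + 31 + 30 + 26 = 886.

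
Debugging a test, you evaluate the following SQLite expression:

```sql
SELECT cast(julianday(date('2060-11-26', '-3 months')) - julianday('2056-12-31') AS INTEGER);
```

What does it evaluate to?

Adding -3 months to 2060-11-26 gives 2060-08-26.
0 days remain in December 2056 after the 31st (31 − 31).
Full months from January 2057 through July 2060 contribute their day counts.
Then 26 days into August 2060.
Total: 0 + 31 + 28 + 31 + 30 + 31 + 30 + 31 + 31 + 30 + 31 + 30 + 31 + 31 + 28 + 31 + 30 + 31 + 30 + 31 + 31 + 30 + 31 + 30 + 31 + 31 + 28 + 31 + 30 + 31 + 30 + 31 + 31 + 30 + 31 + 30 + 31 + 31 + 29 + 31 + 30 + 31 + 30 + 31 + 26 = 1334.

1334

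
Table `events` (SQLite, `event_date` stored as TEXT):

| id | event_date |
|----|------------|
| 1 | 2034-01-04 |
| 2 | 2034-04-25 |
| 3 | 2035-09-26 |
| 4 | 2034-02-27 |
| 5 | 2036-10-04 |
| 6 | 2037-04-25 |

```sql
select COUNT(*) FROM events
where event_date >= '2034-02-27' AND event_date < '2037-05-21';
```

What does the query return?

5

Rows in [2034-02-27, 2037-05-21): 2034-04-25, 2035-09-26, 2034-02-27, 2036-10-04, 2037-04-25 → 5 rows.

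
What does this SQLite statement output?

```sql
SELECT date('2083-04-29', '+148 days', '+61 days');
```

2083-11-24

Applying '+148 days' to 2083-04-29: counting 148 days forward gives 2083-09-24.
Applying '+61 days' to 2083-09-24: counting 61 days forward gives 2083-11-24.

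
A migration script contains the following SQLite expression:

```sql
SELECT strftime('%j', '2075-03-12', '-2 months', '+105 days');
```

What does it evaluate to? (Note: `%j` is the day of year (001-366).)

First apply '-2 months', '+105 days': 2075-03-12 → 2075-04-27.
Day-of-year for 2075-04-27: days since 2075-01-01 inclusive = 117, zero-padded to 117.

117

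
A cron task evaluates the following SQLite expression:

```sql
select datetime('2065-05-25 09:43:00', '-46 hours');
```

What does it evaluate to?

-46 hours from 2065-05-25 09:43:00 is 2065-05-23 11:43:00 (crosses midnight).

2065-05-23 11:43:00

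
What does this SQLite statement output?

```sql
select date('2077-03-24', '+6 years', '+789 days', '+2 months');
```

2085-07-21

Adding +6 years to 2077-03-24 gives 2083-03-24.
Applying '+789 days' to 2083-03-24: counting 789 days forward gives 2085-05-21.
Adding +2 months to 2085-05-21 gives 2085-07-21.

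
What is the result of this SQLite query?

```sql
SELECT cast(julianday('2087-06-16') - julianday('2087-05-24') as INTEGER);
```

7 days remain in May 2087 after the 24th (31 − 24).
Then 16 days into June 2087.
Total: 7 + 16 = 23.

23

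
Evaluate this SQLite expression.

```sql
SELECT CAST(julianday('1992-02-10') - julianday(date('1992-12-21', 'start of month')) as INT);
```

-295

`start of month` rewinds 1992-12-21 to 1992-12-01.
19 days remain in February 1992 after the 10th (29 − 10).
Full months from March 1992 through November 1992 contribute their day counts.
Then 1 day into December 1992.
Total: 19 + 31 + 30 + 31 + 30 + 31 + 31 + 30 + 31 + 30 + 1 = 295.
The subtraction is earlier − later, so the result is −295 → -295.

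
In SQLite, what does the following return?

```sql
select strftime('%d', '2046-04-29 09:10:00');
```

`%d` extracts the 2-digit day of month: 29.

29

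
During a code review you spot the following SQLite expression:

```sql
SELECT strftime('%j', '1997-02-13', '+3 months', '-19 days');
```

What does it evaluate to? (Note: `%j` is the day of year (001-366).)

First apply '+3 months', '-19 days': 1997-02-13 → 1997-04-24.
Day-of-year for 1997-04-24: days since 1997-01-01 inclusive = 114, zero-padded to 114.

114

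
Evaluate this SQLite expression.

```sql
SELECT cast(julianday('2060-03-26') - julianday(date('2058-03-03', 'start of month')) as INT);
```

`start of month` rewinds 2058-03-03 to 2058-03-01.
30 days remain in March 2058 after the 1st (31 − 1).
Full months from April 2058 through February 2060 contribute their day counts.
Then 26 days into March 2060.
Total: 30 + 30 + 31 + 30 + 31 + 31 + 30 + 31 + 30 + 31 + 31 + 28 + 31 + 30 + 31 + 30 + 31 + 31 + 30 + 31 + 30 + 31 + 31 + 29 + 26 = 756.

756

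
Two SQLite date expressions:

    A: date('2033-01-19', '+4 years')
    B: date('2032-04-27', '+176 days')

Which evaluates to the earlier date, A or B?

B

A = 2037-01-19.
B = 2032-10-20.
B is earlier.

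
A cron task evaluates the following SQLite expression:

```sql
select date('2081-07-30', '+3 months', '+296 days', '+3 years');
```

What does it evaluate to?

Adding +3 months to 2081-07-30 gives 2081-10-30.
Applying '+296 days' to 2081-10-30: counting 296 days forward gives 2082-08-22.
Adding +3 years to 2082-08-22 gives 2085-08-22.

2085-08-22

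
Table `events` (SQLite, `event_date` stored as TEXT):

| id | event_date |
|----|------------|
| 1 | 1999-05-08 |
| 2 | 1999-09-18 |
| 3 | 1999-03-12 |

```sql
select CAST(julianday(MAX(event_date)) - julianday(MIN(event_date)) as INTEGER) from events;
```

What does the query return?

MIN = 1999-03-12, MAX = 1999-09-18.
19 days remain in March 1999 after the 12th (31 − 12).
April 1999: 30 days.
May 1999: 31 days.
June 1999: 30 days.
July 1999: 31 days.
August 1999: 31 days.
Then 18 days into September 1999.
Total: 19 + 30 + 31 + 30 + 31 + 31 + 18 = 190.

190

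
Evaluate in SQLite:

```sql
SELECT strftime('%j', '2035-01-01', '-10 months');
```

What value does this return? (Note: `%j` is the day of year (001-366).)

First apply '-10 months': 2035-01-01 → 2034-03-01.
Day-of-year for 2034-03-01: days since 2034-01-01 inclusive = 60, zero-padded to 060.

060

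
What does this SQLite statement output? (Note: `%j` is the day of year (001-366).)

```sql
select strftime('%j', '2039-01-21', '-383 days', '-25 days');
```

First apply '-383 days', '-25 days': 2039-01-21 → 2037-12-09.
Day-of-year for 2037-12-09: days since 2037-01-01 inclusive = 343, zero-padded to 343.

343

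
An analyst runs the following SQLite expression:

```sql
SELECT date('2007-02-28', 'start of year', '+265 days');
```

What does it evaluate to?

`start of year` rewinds 2007-02-28 to 2007-01-01.
Applying '+265 days' to 2007-01-01: counting 265 days forward gives 2007-09-23.

2007-09-23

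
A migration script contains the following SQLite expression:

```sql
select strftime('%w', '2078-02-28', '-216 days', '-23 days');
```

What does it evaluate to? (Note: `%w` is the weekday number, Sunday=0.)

0

First apply '-216 days', '-23 days': 2078-02-28 → 2077-07-04.
2077-07-04 is a Sunday; with Sunday=0 that is 0.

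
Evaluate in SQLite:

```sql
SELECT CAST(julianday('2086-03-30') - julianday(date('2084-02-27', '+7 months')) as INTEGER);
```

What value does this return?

549

Adding +7 months to 2084-02-27 gives 2084-09-27.
3 days remain in September 2084 after the 27th (30 − 27).
Full months from October 2084 through February 2086 contribute their day counts.
Then 30 days into March 2086.
Total: 3 + 31 + 30 + 31 + 31 + 28 + 31 + 30 + 31 + 30 + 31 + 31 + 30 + 31 + 30 + 31 + 31 + 28 + 30 = 549.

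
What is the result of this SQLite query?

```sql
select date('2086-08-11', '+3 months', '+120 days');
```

2087-03-11

Adding +3 months to 2086-08-11 gives 2086-11-11.
Applying '+120 days' to 2086-11-11: counting 120 days forward gives 2087-03-11.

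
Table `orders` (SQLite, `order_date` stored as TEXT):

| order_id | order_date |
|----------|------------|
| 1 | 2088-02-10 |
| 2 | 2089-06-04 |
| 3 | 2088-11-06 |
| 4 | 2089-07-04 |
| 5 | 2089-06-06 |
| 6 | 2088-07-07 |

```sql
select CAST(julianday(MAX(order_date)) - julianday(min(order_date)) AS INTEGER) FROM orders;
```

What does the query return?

510

MIN = 2088-02-10, MAX = 2089-07-04.
19 days remain in February 2088 after the 10th (29 − 10).
Full months from March 2088 through June 2089 contribute their day counts.
Then 4 days into July 2089.
Total: 19 + 31 + 30 + 31 + 30 + 31 + 31 + 30 + 31 + 30 + 31 + 31 + 28 + 31 + 30 + 31 + 30 + 4 = 510.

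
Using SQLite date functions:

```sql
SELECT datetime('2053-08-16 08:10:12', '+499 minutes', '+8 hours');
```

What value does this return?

499 minutes = 8h 19m; +499 minutes from 2053-08-16 08:10:12 is 2053-08-16 16:29:12.
+8 hours from 2053-08-16 16:29:12 is 2053-08-17 00:29:12 (crosses midnight).

2053-08-17 00:29:12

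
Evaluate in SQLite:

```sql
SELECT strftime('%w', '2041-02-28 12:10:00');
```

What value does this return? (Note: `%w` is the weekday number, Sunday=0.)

2041-02-28 is a Thursday; with Sunday=0 that is 4.

4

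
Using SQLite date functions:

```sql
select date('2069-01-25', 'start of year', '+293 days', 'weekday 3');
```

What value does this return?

`start of year` rewinds 2069-01-25 to 2069-01-01.
Applying '+293 days' to 2069-01-01: counting 293 days forward gives 2069-10-21.
`weekday 3` advances to the next Wednesday; 2069-10-21 is a Monday, so it moves forward to 2069-10-23.

2069-10-23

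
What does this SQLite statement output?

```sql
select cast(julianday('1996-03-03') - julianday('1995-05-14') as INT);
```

294

17 days remain in May 1995 after the 14th (31 − 14).
Full months from June 1995 through February 1996 contribute their day counts.
Then 3 days into March 1996.
Total: 17 + 30 + 31 + 31 + 30 + 31 + 30 + 31 + 31 + 29 + 3 = 294.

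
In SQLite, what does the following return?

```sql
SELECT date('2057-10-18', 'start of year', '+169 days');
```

`start of year` rewinds 2057-10-18 to 2057-01-01.
Applying '+169 days' to 2057-01-01: counting 169 days forward gives 2057-06-19.

2057-06-19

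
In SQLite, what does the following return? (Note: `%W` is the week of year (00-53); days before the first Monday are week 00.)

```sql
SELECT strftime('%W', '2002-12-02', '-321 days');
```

02

First apply '-321 days': 2002-12-02 → 2002-01-15.
2002-01-15 is a Tuesday. SQLite's %W counts Mondays since the year started; the result is 02.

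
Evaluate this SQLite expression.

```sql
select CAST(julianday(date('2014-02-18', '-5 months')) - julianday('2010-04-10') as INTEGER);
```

1257

Adding -5 months to 2014-02-18 gives 2013-09-18.
20 days remain in April 2010 after the 10th (30 − 10).
Full months from May 2010 through August 2013 contribute their day counts.
Then 18 days into September 2013.
Total: 20 + 31 + 30 + 31 + 31 + 30 + 31 + 30 + 31 + 31 + 28 + 31 + 30 + 31 + 30 + 31 + 31 + 30 + 31 + 30 + 31 + 31 + 29 + 31 + 30 + 31 + 30 + 31 + 31 + 30 + 31 + 30 + 31 + 31 + 28 + 31 + 30 + 31 + 30 + 31 + 31 + 18 = 1257.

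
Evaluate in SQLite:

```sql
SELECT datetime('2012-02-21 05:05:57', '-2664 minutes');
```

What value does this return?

2664 minutes = 44h 24m; -2664 minutes from 2012-02-21 05:05:57 is 2012-02-19 08:41:57 (crosses midnight).

2012-02-19 08:41:57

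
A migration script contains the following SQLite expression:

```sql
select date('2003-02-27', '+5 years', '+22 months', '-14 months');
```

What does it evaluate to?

Adding +5 years to 2003-02-27 gives 2008-02-27.
Adding +22 months to 2008-02-27 gives 2009-12-27.
Adding -14 months to 2009-12-27 gives 2008-10-27.

2008-10-27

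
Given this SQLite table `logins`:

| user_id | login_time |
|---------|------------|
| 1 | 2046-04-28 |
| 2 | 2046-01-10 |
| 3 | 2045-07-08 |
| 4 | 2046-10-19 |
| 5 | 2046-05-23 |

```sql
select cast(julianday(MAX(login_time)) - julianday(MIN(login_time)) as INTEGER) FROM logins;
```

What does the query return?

468

MIN = 2045-07-08, MAX = 2046-10-19.
23 days remain in July 2045 after the 8th (31 − 8).
Full months from August 2045 through September 2046 contribute their day counts.
Then 19 days into October 2046.
Total: 23 + 31 + 30 + 31 + 30 + 31 + 31 + 28 + 31 + 30 + 31 + 30 + 31 + 31 + 30 + 19 = 468.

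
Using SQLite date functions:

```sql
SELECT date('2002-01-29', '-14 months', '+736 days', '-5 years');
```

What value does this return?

Adding -14 months to 2002-01-29 gives 2000-11-29.
Applying '+736 days' to 2000-11-29: counting 736 days forward gives 2002-12-05.
Adding -5 years to 2002-12-05 gives 1997-12-05.

1997-12-05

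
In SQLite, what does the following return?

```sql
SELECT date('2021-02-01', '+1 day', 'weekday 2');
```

Advancing 1 more day within February lands on 2021-02-02.
`weekday 2` advances to the next Tuesday; 2021-02-02 is already a Tuesday, so it stays at 2021-02-02.

2021-02-02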